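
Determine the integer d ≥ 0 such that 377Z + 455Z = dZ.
(377, 455) = (13); d = 13

In the PID Z, (a, b) is generated by gcd(a, b). Compute gcd(455, 377) with the extended Euclidean algorithm, tracking rows (r, s, t) with s·455 + t·377 = r:
  row A: (455, 1, 0)   [1·455 + 0·377 = 455]
  row B: (377, 0, 1)   [0·455 + 1·377 = 377]
  455 = 1·377 + 78   → row C = row A − 1·row B = (78, 1, −1)   [check: 1·455 − 1·377 = 78]
  377 = 4·78 + 65   → row D = row B − 4·row C = (65, −4, 5)   [check: −4·455 + 5·377 = 65]
  78 = 1·65 + 13   → row E = row C − 1·row D = (13, 5, −6)   [check: 5·455 − 6·377 = 13]
  65 = 5·13 + 0   → remainder 0, stop. gcd = 13 (last nonzero row E).
So gcd(377, 455) = 13, with Bézout identity 5·455 − 6·377 = 13. Containment (⊇): the Bézout identity exhibits 13 as an element of (377, 455), giving (13) ⊆ (377, 455). Containment (⊆): since 13 | 377 and 13 | 455 (377 = 13·29, 455 = 13·35), every Z-linear combination of 377 and 455 is divisible by 13, so (377, 455) ⊆ (13). Therefore (377, 455) = (13), d = 13.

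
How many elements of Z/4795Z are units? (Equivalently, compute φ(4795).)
An element a ∈ Z/4795Z is a unit iff gcd(a, 4795) = 1, so the number of units is φ(4795). φ is multiplicative, with φ(p^e) = p^e − p^(e−1). Factorise 4795 = 5 · 7 · 137. Then
  φ(4795) = (5 − 1) · (7 − 1) · (137 − 1) = 4 · 6 · 136 = 3264.

Final answer: Z/4795Z has φ(4795) = 3264 units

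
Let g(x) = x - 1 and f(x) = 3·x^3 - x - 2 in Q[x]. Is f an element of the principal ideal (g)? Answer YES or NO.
YES

In Q[x] the ideal (g) consists of all multiples of g, so f ∈ (g) iff g | f, i.e. iff the remainder of f on division by g is 0. Divide f by g (g is monic, so eliminate the leading term of the running remainder at each step):
  leading term 3·x^3: subtract (3·x^2)·g(x) = 3·x^3 - 3·x^2, leaving 3·x^2 - x - 2
  leading term 3·x^2: subtract (3·x)·g(x) = 3·x^2 - 3·x, leaving 2·x - 2
  leading term 2·x: subtract (2)·g(x) = 2·x - 2, leaving 0
The remainder is 0, so f(x) = g(x) · h(x) with h(x) = 3·x^2 + 3·x + 2. Hence g | f, i.e. f ∈ (g).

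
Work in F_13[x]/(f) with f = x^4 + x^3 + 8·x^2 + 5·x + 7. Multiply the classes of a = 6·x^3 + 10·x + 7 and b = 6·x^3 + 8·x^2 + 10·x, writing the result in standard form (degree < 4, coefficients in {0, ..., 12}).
Multiply as integer polynomials: a · b = 36·x^6 + 48·x^5 + 120·x^4 + 122·x^3 + 156·x^2 + 70·x. Reducing coefficients mod 13: a · b ≡ 10·x^6 + 9·x^5 + 3·x^4 + 5·x^3 + 5·x. Now divide by f(x) = x^4 + x^3 + 8·x^2 + 5·x + 7 in F_13[x], eliminating the leading term at each step:
  leading term 10·x^6: subtract (10·x^2)·f(x) = 10·x^6 + 10·x^5 + 2·x^4 + 11·x^3 + 5·x^2, leaving 12·x^5 + x^4 + 7·x^3 + 8·x^2 + 5·x (coefficients mod 13)
  leading term 12·x^5: subtract (12·x)·f(x) = 12·x^5 + 12·x^4 + 5·x^3 + 8·x^2 + 6·x, leaving 2·x^4 + 2·x^3 + 12·x (coefficients mod 13)
  leading term 2·x^4: subtract (2)·f(x) = 2·x^4 + 2·x^3 + 3·x^2 + 10·x + 1, leaving 10·x^2 + 2·x + 12 (coefficients mod 13)
The degree is now < 4, so this is the remainder. Hence a · b ≡ 10·x^2 + 2·x + 12 in F_13[x]/(f).

Final answer: a · b ≡ 10·x^2 + 2·x + 12 (mod f(x))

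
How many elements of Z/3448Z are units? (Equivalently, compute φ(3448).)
An element a ∈ Z/3448Z is a unit iff gcd(a, 3448) = 1, so the number of units is φ(3448). φ is multiplicative, with φ(p^e) = p^e − p^(e−1). Factorise 3448 = 2^3 · 431. Then
  φ(3448) = (2^3 − 2^2) · (431 − 1) = 4 · 430 = 1720.

Final answer: Z/3448Z has φ(3448) = 1720 units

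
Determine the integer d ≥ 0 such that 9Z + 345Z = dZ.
(9, 345) = (3); d = 3

In the PID Z, (a, b) is generated by gcd(a, b). Compute gcd(345, 9) with the extended Euclidean algorithm, tracking rows (r, s, t) with s·345 + t·9 = r:
  row A: (345, 1, 0)   [1·345 + 0·9 = 345]
  row B: (9, 0, 1)   [0·345 + 1·9 = 9]
  345 = 38·9 + 3   → row C = row A − 38·row B = (3, 1, −38)   [check: 1·345 − 38·9 = 3]
  9 = 3·3 + 0   → remainder 0, stop. gcd = 3 (last nonzero row C).
So gcd(9, 345) = 3, with Bézout identity 1·345 − 38·9 = 3. Containment (⊇): the Bézout identity exhibits 3 as an element of (9, 345), giving (3) ⊆ (9, 345). Containment (⊆): since 3 | 9 and 3 | 345 (9 = 3·3, 345 = 3·115), every Z-linear combination of 9 and 345 is divisible by 3, so (9, 345) ⊆ (3). Therefore (9, 345) = (3), d = 3.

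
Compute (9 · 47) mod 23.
Reduce the factors first: 47 ≡ 1 (mod 23), so 9 · 47 ≡ 9 · 1 (mod 23). 9 · 1 = 9. Dividing by 23: 9 = 0·23 + 9. So (9 · 47) mod 23 = 9.

Final answer: 9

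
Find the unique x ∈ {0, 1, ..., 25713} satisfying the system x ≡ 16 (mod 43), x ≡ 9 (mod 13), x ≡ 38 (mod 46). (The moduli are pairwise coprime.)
The moduli 43, 13, 46 are pairwise coprime, so by the CRT there is a unique solution mod 43·13·46 = 25714.
Solve by successive substitution. Start with x ≡ 16 (mod 43).
  Combine with x ≡ 9 (mod 13): write x = 16 + 43·t and require 16 + 43·t ≡ 9 (mod 13), i.e. 43·t ≡ 9 − 16 ≡ 6 (mod 13). Since 43^(−1) ≡ 10 (mod 13) (43 ≡ 4 (mod 13)), t ≡ 10·6 ≡ 8 (mod 13). So x ≡ 16 + 43·8 = 360 (mod 559).
  Combine with x ≡ 38 (mod 46): write x = 360 + 559·t and require 360 + 559·t ≡ 38 (mod 46), i.e. 559·t ≡ 38 − 360 ≡ 0 (mod 46). Since 559^(−1) ≡ 33 (mod 46) (559 ≡ 7 (mod 46)), t ≡ 33·0 ≡ 0 (mod 46). So x ≡ 360 + 559·0 = 360 (mod 25714).
Unique solution in [0, 25714): x = 360.

Final answer: x ≡ 360 (mod 25714); the representative in [0, 25714) is 360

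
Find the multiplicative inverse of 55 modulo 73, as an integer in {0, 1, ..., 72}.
Apply the extended Euclidean algorithm to (73, 55), tracking rows (r, s, t) with s·73 + t·55 = r. Each division r_prev = q·r_cur + r_new produces the new row as (previous row) − q·(current row):
  row A: (73, 1, 0)   [1·73 + 0·55 = 73]
  row B: (55, 0, 1)   [0·73 + 1·55 = 55]
  73 = 1·55 + 18   → row C = row A − 1·row B = (18, 1, −1)   [check: 1·73 − 1·55 = 18]
  55 = 3·18 + 1   → row D = row B − 3·row C = (1, −3, 4)   [check: −3·73 + 4·55 = 1]
  18 = 18·1 + 0   → remainder 0, stop. gcd = 1 (last nonzero row D).
The gcd is 1, so 55 is invertible mod 73. The last nonzero row gives −3·73 + 4·55 = 1, so t = 4. So 55^(−1) ≡ 4 (mod 73). Verify: 55 · 4 = 220 ≡ 1 (mod 73). ✓

Final answer: 55^(−1) ≡ 4 (mod 73)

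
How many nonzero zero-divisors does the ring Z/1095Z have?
Z/1095Z has 518 nonzero zero-divisors

In Z/1095Z each nonzero element is either a unit (gcd with 1095 is 1) or a zero-divisor (gcd > 1). The number of units is φ(1095): factorise 1095 = 3 · 5 · 73, so φ(1095) = (3 − 1) · (5 − 1) · (73 − 1) = 2 · 4 · 72 = 576. The nonzero elements number 1095 − 1 = 1094. Hence the nonzero zero-divisors number 1094 − 576 = 518.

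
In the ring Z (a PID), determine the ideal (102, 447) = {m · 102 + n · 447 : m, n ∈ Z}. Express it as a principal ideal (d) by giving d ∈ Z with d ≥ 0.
(102, 447) = (3); d = 3

In the PID Z, (a, b) is generated by gcd(a, b). Compute gcd(447, 102) with the extended Euclidean algorithm, tracking rows (r, s, t) with s·447 + t·102 = r:
  row A: (447, 1, 0)   [1·447 + 0·102 = 447]
  row B: (102, 0, 1)   [0·447 + 1·102 = 102]
  447 = 4·102 + 39   → row C = row A − 4·row B = (39, 1, −4)   [check: 1·447 − 4·102 = 39]
  102 = 2·39 + 24   → row D = row B − 2·row C = (24, −2, 9)   [check: −2·447 + 9·102 = 24]
  39 = 1·24 + 15   → row E = row C − 1·row D = (15, 3, −13)   [check: 3·447 − 13·102 = 15]
  24 = 1·15 + 9   → row F = row D − 1·row E = (9, −5, 22)   [check: −5·447 + 22·102 = 9]
  15 = 1·9 + 6   → row G = row E − 1·row F = (6, 8, −35)   [check: 8·447 − 35·102 = 6]
  9 = 1·6 + 3   → row H = row F − 1·row G = (3, −13, 57)   [check: −13·447 + 57·102 = 3]
  6 = 2·3 + 0   → remainder 0, stop. gcd = 3 (last nonzero row H).
So gcd(102, 447) = 3, with Bézout identity −13·447 + 57·102 = 3. Containment (⊇): the Bézout identity exhibits 3 as an element of (102, 447), giving (3) ⊆ (102, 447). Containment (⊆): since 3 | 102 and 3 | 447 (102 = 3·34, 447 = 3·149), every Z-linear combination of 102 and 447 is divisible by 3, so (102, 447) ⊆ (3). Therefore (102, 447) = (3), d = 3.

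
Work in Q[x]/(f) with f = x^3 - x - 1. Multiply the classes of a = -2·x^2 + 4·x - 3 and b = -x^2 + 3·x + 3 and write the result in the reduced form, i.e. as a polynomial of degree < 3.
First multiply in Q[x] without reducing: a · b = 2·x^4 - 10·x^3 + 9·x^2 + 3·x - 9. Now divide by f(x) = x^3 - x - 1, eliminating the leading term at each step:
  leading term 2·x^4: subtract (2·x)·f(x) = 2·x^4 - 2·x^2 - 2·x, leaving -10·x^3 + 11·x^2 + 5·x - 9
  leading term -10·x^3: subtract (-10)·f(x) = -10·x^3 + 10·x + 10, leaving 11·x^2 - 5·x - 19
The degree is now < 3, so this is the remainder. Hence a · b ≡ 11·x^2 - 5·x - 19 in Q[x]/(f).

Final answer: a · b ≡ 11·x^2 - 5·x - 19 (mod f(x))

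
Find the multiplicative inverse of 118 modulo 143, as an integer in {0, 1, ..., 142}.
118^(−1) ≡ 40 (mod 143)

Apply the extended Euclidean algorithm to (143, 118), tracking rows (r, s, t) with s·143 + t·118 = r. Each division r_prev = q·r_cur + r_new produces the new row as (previous row) − q·(current row):
  row A: (143, 1, 0)   [1·143 + 0·118 = 143]
  row B: (118, 0, 1)   [0·143 + 1·118 = 118]
  143 = 1·118 + 25   → row C = row A − 1·row B = (25, 1, −1)   [check: 1·143 − 1·118 = 25]
  118 = 4·25 + 18   → row D = row B − 4·row C = (18, −4, 5)   [check: −4·143 + 5·118 = 18]
  25 = 1·18 + 7   → row E = row C − 1·row D = (7, 5, −6)   [check: 5·143 − 6·118 = 7]
  18 = 2·7 + 4   → row F = row D − 2·row E = (4, −14, 17)   [check: −14·143 + 17·118 = 4]
  7 = 1·4 + 3   → row G = row E − 1·row F = (3, 19, −23)   [check: 19·143 − 23·118 = 3]
  4 = 1·3 + 1   → row H = row F − 1·row G = (1, −33, 40)   [check: −33·143 + 40·118 = 1]
  3 = 3·1 + 0   → remainder 0, stop. gcd = 1 (last nonzero row H).
The gcd is 1, so 118 is invertible mod 143. The last nonzero row gives −33·143 + 40·118 = 1, so t = 40. So 118^(−1) ≡ 40 (mod 143). Verify: 118 · 40 = 4720 ≡ 1 (mod 143). ✓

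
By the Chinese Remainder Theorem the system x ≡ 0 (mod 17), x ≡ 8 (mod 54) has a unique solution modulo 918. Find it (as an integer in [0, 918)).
x ≡ 170 (mod 918); the representative in [0, 918) is 170

The moduli 17, 54 are pairwise coprime, so by the CRT there is a unique solution mod 17·54 = 918.
Solve by successive substitution. Start with x ≡ 0 (mod 17).
  Combine with x ≡ 8 (mod 54): write x = 17·t and require 17·t ≡ 8 (mod 54). Since 17^(−1) ≡ 35 (mod 54), t ≡ 35·8 ≡ 10 (mod 54). So x ≡ 17·10 = 170 (mod 918).
Unique solution in [0, 918): x = 170.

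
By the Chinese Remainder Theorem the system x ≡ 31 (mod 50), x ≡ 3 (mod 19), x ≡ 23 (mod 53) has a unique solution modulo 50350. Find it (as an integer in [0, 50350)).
x ≡ 49631 (mod 50350); the representative in [0, 50350) is 49631

The moduli 50, 19, 53 are pairwise coprime, so by the CRT there is a unique solution mod 50·19·53 = 50350.
Solve by successive substitution. Start with x ≡ 31 (mod 50).
  Combine with x ≡ 3 (mod 19): write x = 31 + 50·t and require 31 + 50·t ≡ 3 (mod 19), i.e. 50·t ≡ 3 − 31 ≡ 10 (mod 19). Since 50^(−1) ≡ 8 (mod 19) (50 ≡ 12 (mod 19)), t ≡ 8·10 ≡ 4 (mod 19). So x ≡ 31 + 50·4 = 231 (mod 950).
  Combine with x ≡ 23 (mod 53): write x = 231 + 950·t and require 231 + 950·t ≡ 23 (mod 53), i.e. 950·t ≡ 23 − 231 ≡ 4 (mod 53). Since 950^(−1) ≡ 13 (mod 53) (950 ≡ 49 (mod 53)), t ≡ 13·4 ≡ 52 (mod 53). So x ≡ 231 + 950·52 = 49631 (mod 50350).
Unique solution in [0, 50350): x = 49631.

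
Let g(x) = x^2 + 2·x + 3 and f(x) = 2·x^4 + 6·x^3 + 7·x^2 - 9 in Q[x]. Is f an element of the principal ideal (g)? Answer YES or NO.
In Q[x] the ideal (g) consists of all multiples of g, so f ∈ (g) iff g | f, i.e. iff the remainder of f on division by g is 0. Divide f by g (g is monic, so eliminate the leading term of the running remainder at each step):
  leading term 2·x^4: subtract (2·x^2)·g(x) = 2·x^4 + 4·x^3 + 6·x^2, leaving 2·x^3 + x^2 - 9
  leading term 2·x^3: subtract (2·x)·g(x) = 2·x^3 + 4·x^2 + 6·x, leaving -3·x^2 - 6·x - 9
  leading term -3·x^2: subtract (-3)·g(x) = -3·x^2 - 6·x - 9, leaving 0
The remainder is 0, so f(x) = g(x) · h(x) with h(x) = 2·x^2 + 2·x - 3. Hence g | f, i.e. f ∈ (g).

Final answer: YES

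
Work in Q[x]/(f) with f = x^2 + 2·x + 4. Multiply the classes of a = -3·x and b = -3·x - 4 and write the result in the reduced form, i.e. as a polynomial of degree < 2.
a · b ≡ -6·x - 36 (mod f(x))

First multiply in Q[x] without reducing: a · b = 9·x^2 + 12·x. Now divide by f(x) = x^2 + 2·x + 4, eliminating the leading term at each step:
  leading term 9·x^2: subtract (9)·f(x) = 9·x^2 + 18·x + 36, leaving -6·x - 36
The degree is now < 2, so this is the remainder. Hence a · b ≡ -6·x - 36 in Q[x]/(f).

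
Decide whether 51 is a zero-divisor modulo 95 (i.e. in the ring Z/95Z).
gcd(51, 95) = 1, so 51 is a unit in Z/95Z (it has a multiplicative inverse). A unit cannot be a zero-divisor: if 51·b ≡ 0 then multiplying both sides by 51^(−1) gives b ≡ 0. So 51 is not a zero-divisor.

Final answer: NO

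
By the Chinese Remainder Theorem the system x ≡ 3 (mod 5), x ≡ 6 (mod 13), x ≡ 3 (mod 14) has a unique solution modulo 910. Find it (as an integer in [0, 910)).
The moduli 5, 13, 14 are pairwise coprime, so by the CRT there is a unique solution mod 5·13·14 = 910.
Solve by successive substitution. Start with x ≡ 3 (mod 5).
  Combine with x ≡ 6 (mod 13): write x = 3 + 5·t and require 3 + 5·t ≡ 6 (mod 13), i.e. 5·t ≡ 6 − 3 ≡ 3 (mod 13). Since 5^(−1) ≡ 8 (mod 13), t ≡ 8·3 ≡ 11 (mod 13). So x ≡ 3 + 5·11 = 58 (mod 65).
  Combine with x ≡ 3 (mod 14): write x = 58 + 65·t and require 58 + 65·t ≡ 3 (mod 14), i.e. 65·t ≡ 3 − 58 ≡ 1 (mod 14). Since 65^(−1) ≡ 11 (mod 14) (65 ≡ 9 (mod 14)), t ≡ 11·1 ≡ 11 (mod 14). So x ≡ 58 + 65·11 = 773 (mod 910).
Unique solution in [0, 910): x = 773.

Final answer: x ≡ 773 (mod 910); the representative in [0, 910) is 773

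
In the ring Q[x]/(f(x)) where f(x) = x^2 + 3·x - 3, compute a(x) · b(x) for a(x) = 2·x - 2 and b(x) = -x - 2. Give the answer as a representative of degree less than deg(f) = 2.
First multiply in Q[x] without reducing: a · b = -2·x^2 - 2·x + 4. Now divide by f(x) = x^2 + 3·x - 3, eliminating the leading term at each step:
  leading term -2·x^2: subtract (-2)·f(x) = -2·x^2 - 6·x + 6, leaving 4·x - 2
The degree is now < 2, so this is the remainder. Hence a · b ≡ 4·x - 2 in Q[x]/(f).

Final answer: a · b ≡ 4·x - 2 (mod f(x))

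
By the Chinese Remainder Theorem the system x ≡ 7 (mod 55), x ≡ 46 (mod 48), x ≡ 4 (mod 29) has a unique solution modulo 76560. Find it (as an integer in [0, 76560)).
x ≡ 25582 (mod 76560); the representative in [0, 76560) is 25582

The moduli 55, 48, 29 are pairwise coprime, so by the CRT there is a unique solution mod 55·48·29 = 76560.
Solve by successive substitution. Start with x ≡ 7 (mod 55).
  Combine with x ≡ 46 (mod 48): write x = 7 + 55·t and require 7 + 55·t ≡ 46 (mod 48), i.e. 55·t ≡ 46 − 7 ≡ 39 (mod 48). Since 55^(−1) ≡ 7 (mod 48) (55 ≡ 7 (mod 48)), t ≡ 7·39 ≡ 33 (mod 48). So x ≡ 7 + 55·33 = 1822 (mod 2640).
  Combine with x ≡ 4 (mod 29): write x = 1822 + 2640·t and require 1822 + 2640·t ≡ 4 (mod 29), i.e. 2640·t ≡ 4 − 1822 ≡ 9 (mod 29). Since 2640^(−1) ≡ 1 (mod 29) (2640 ≡ 1 (mod 29)), t ≡ 1·9 ≡ 9 (mod 29). So x ≡ 1822 + 2640·9 = 25582 (mod 76560).
Unique solution in [0, 76560): x = 25582.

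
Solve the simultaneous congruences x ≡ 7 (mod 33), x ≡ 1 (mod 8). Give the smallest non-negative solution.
x ≡ 73 (mod 264); the representative in [0, 264) is 73

The moduli 33, 8 are pairwise coprime, so by the CRT there is a unique solution mod 33·8 = 264.
Solve by successive substitution. Start with x ≡ 7 (mod 33).
  Combine with x ≡ 1 (mod 8): write x = 7 + 33·t and require 7 + 33·t ≡ 1 (mod 8), i.e. 33·t ≡ 1 − 7 ≡ 2 (mod 8). Since 33^(−1) ≡ 1 (mod 8) (33 ≡ 1 (mod 8)), t ≡ 1·2 ≡ 2 (mod 8). So x ≡ 7 + 33·2 = 73 (mod 264).
Unique solution in [0, 264): x = 73.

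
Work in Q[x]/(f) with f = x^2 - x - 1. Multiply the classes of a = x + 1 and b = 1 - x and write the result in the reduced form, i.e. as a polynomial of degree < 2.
a · b ≡ -x (mod f(x))

First multiply in Q[x] without reducing: a · b = 1 - x^2. Now divide by f(x) = x^2 - x - 1, eliminating the leading term at each step:
  leading term -x^2: subtract (-1)·f(x) = -x^2 + x + 1, leaving -x
The degree is now < 2, so this is the remainder. Hence a · b ≡ -x in Q[x]/(f).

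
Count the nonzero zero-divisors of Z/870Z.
Z/870Z has 645 nonzero zero-divisors

In Z/870Z each nonzero element is either a unit (gcd with 870 is 1) or a zero-divisor (gcd > 1). The number of units is φ(870): factorise 870 = 2 · 3 · 5 · 29, so φ(870) = (2 − 1) · (3 − 1) · (5 − 1) · (29 − 1) = 1 · 2 · 4 · 28 = 224. The nonzero elements number 870 − 1 = 869. Hence the nonzero zero-divisors number 869 − 224 = 645.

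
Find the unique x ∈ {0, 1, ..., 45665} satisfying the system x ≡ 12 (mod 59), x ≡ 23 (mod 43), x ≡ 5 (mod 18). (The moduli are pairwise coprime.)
The moduli 59, 43, 18 are pairwise coprime, so by the CRT there is a unique solution mod 59·43·18 = 45666.
Solve by successive substitution. Start with x ≡ 12 (mod 59).
  Combine with x ≡ 23 (mod 43): write x = 12 + 59·t and require 12 + 59·t ≡ 23 (mod 43), i.e. 59·t ≡ 23 − 12 ≡ 11 (mod 43). Since 59^(−1) ≡ 35 (mod 43) (59 ≡ 16 (mod 43)), t ≡ 35·11 ≡ 41 (mod 43). So x ≡ 12 + 59·41 = 2431 (mod 2537).
  Combine with x ≡ 5 (mod 18): write x = 2431 + 2537·t and require 2431 + 2537·t ≡ 5 (mod 18), i.e. 2537·t ≡ 5 − 2431 ≡ 4 (mod 18). Since 2537^(−1) ≡ 17 (mod 18) (2537 ≡ 17 (mod 18)), t ≡ 17·4 ≡ 14 (mod 18). So x ≡ 2431 + 2537·14 = 37949 (mod 45666).
Unique solution in [0, 45666): x = 37949.

Final answer: x ≡ 37949 (mod 45666); the representative in [0, 45666) is 37949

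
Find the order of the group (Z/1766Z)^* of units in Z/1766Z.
|(Z/1766Z)^*| = 882

(Z/1766Z)^* consists of the classes a with gcd(a, 1766) = 1, so its order is φ(1766). φ is multiplicative, with φ(p^e) = p^e − p^(e−1). Factorise 1766 = 2 · 883. Then
  φ(1766) = (2 − 1) · (883 − 1) = 1 · 882 = 882.
Thus |(Z/1766Z)^*| = 882.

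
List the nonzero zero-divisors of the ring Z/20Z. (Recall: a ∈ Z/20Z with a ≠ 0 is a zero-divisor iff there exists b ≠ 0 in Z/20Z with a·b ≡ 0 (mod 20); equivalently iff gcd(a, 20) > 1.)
nonzero zero-divisors of Z/20Z = {2, 4, 5, 6, 8, 10, 12, 14, 15, 16, 18}

An element a ∈ Z/20Z (with a ≠ 0) is a zero-divisor iff gcd(a, 20) > 1 (because a is a unit precisely when gcd(a, n) = 1, and in Z/nZ every nonzero, non-unit element is a zero-divisor). Scan a = 1, ..., 19 and keep those with gcd(a, 20) > 1:
  gcd(2, 20) = 2, gcd(4, 20) = 4, gcd(5, 20) = 5, gcd(6, 20) = 2, gcd(8, 20) = 4, gcd(10, 20) = 10, gcd(12, 20) = 4, gcd(14, 20) = 2, gcd(15, 20) = 5, gcd(16, 20) = 4, gcd(18, 20) = 2.
All other a ∈ {1, ..., 19} have gcd(a, 20) = 1 and are units. So the nonzero zero-divisors are exactly the 11 values of a appearing in this scan.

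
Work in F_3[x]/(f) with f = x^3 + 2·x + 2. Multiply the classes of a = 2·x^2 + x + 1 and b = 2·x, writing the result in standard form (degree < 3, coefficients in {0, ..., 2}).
a · b ≡ 2·x^2 + 1 (mod f(x))

Multiply as integer polynomials: a · b = 4·x^3 + 2·x^2 + 2·x. Reducing coefficients mod 3: a · b ≡ x^3 + 2·x^2 + 2·x. Now divide by f(x) = x^3 + 2·x + 2 in F_3[x], eliminating the leading term at each step:
  leading term x^3: subtract (1)·f(x) = x^3 + 2·x + 2, leaving 2·x^2 + 1 (coefficients mod 3)
The degree is now < 3, so this is the remainder. Hence a · b ≡ 2·x^2 + 1 in F_3[x]/(f).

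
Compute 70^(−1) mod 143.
70^(−1) ≡ 47 (mod 143)

Apply the extended Euclidean algorithm to (143, 70), tracking rows (r, s, t) with s·143 + t·70 = r. Each division r_prev = q·r_cur + r_new produces the new row as (previous row) − q·(current row):
  row A: (143, 1, 0)   [1·143 + 0·70 = 143]
  row B: (70, 0, 1)   [0·143 + 1·70 = 70]
  143 = 2·70 + 3   → row C = row A − 2·row B = (3, 1, −2)   [check: 1·143 − 2·70 = 3]
  70 = 23·3 + 1   → row D = row B − 23·row C = (1, −23, 47)   [check: −23·143 + 47·70 = 1]
  3 = 3·1 + 0   → remainder 0, stop. gcd = 1 (last nonzero row D).
The gcd is 1, so 70 is invertible mod 143. The last nonzero row gives −23·143 + 47·70 = 1, so t = 47. So 70^(−1) ≡ 47 (mod 143). Verify: 70 · 47 = 3290 ≡ 1 (mod 143). ✓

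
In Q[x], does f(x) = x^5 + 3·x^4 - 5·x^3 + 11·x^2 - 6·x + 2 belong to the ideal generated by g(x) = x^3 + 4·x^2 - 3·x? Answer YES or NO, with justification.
NO

In Q[x] the ideal (g) consists of all multiples of g, so f ∈ (g) iff g | f, i.e. iff the remainder of f on division by g is 0. Divide f by g (g is monic, so eliminate the leading term of the running remainder at each step):
  leading term x^5: subtract (x^2)·g(x) = x^5 + 4·x^4 - 3·x^3, leaving -x^4 - 2·x^3 + 11·x^2 - 6·x + 2
  leading term -x^4: subtract (-x)·g(x) = -x^4 - 4·x^3 + 3·x^2, leaving 2·x^3 + 8·x^2 - 6·x + 2
  leading term 2·x^3: subtract (2)·g(x) = 2·x^3 + 8·x^2 - 6·x, leaving 2
The remainder r(x) = 2 ≠ 0 (and deg r < deg g), so g ∤ f, i.e. f ∉ (g).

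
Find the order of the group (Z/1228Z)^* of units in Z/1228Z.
|(Z/1228Z)^*| = 612

(Z/1228Z)^* consists of the classes a with gcd(a, 1228) = 1, so its order is φ(1228). φ is multiplicative, with φ(p^e) = p^e − p^(e−1). Factorise 1228 = 2^2 · 307. Then
  φ(1228) = (2^2 − 2^1) · (307 − 1) = 2 · 306 = 612.
Thus |(Z/1228Z)^*| = 612.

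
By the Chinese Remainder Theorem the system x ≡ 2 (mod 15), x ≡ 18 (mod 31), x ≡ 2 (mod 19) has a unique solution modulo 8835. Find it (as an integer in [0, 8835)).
x ≡ 3707 (mod 8835); the representative in [0, 8835) is 3707

The moduli 15, 31, 19 are pairwise coprime, so by the CRT there is a unique solution mod 15·31·19 = 8835.
Solve by successive substitution. Start with x ≡ 2 (mod 15).
  Combine with x ≡ 18 (mod 31): write x = 2 + 15·t and require 2 + 15·t ≡ 18 (mod 31), i.e. 15·t ≡ 18 − 2 ≡ 16 (mod 31). Since 15^(−1) ≡ 29 (mod 31), t ≡ 29·16 ≡ 30 (mod 31). So x ≡ 2 + 15·30 = 452 (mod 465).
  Combine with x ≡ 2 (mod 19): write x = 452 + 465·t and require 452 + 465·t ≡ 2 (mod 19), i.e. 465·t ≡ 2 − 452 ≡ 6 (mod 19). Since 465^(−1) ≡ 17 (mod 19) (465 ≡ 9 (mod 19)), t ≡ 17·6 ≡ 7 (mod 19). So x ≡ 452 + 465·7 = 3707 (mod 8835).
Unique solution in [0, 8835): x = 3707.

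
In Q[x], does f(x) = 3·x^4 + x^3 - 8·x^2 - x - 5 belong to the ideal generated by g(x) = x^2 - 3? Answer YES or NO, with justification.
In Q[x] the ideal (g) consists of all multiples of g, so f ∈ (g) iff g | f, i.e. iff the remainder of f on division by g is 0. Divide f by g (g is monic, so eliminate the leading term of the running remainder at each step):
  leading term 3·x^4: subtract (3·x^2)·g(x) = 3·x^4 - 9·x^2, leaving x^3 + x^2 - x - 5
  leading term x^3: subtract (x)·g(x) = x^3 - 3·x, leaving x^2 + 2·x - 5
  leading term x^2: subtract (1)·g(x) = x^2 - 3, leaving 2·x - 2
The remainder r(x) = 2·x - 2 ≠ 0 (and deg r < deg g), so g ∤ f, i.e. f ∉ (g).

Final answer: NO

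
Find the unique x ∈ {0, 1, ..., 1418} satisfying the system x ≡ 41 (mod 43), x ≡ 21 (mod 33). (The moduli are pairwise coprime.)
The moduli 43, 33 are pairwise coprime, so by the CRT there is a unique solution mod 43·33 = 1419.
Solve by successive substitution. Start with x ≡ 41 (mod 43).
  Combine with x ≡ 21 (mod 33): write x = 41 + 43·t and require 41 + 43·t ≡ 21 (mod 33), i.e. 43·t ≡ 21 − 41 ≡ 13 (mod 33). Since 43^(−1) ≡ 10 (mod 33) (43 ≡ 10 (mod 33)), t ≡ 10·13 ≡ 31 (mod 33). So x ≡ 41 + 43·31 = 1374 (mod 1419).
Unique solution in [0, 1419): x = 1374.

Final answer: x ≡ 1374 (mod 1419); the representative in [0, 1419) is 1374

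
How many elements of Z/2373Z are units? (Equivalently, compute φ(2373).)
An element a ∈ Z/2373Z is a unit iff gcd(a, 2373) = 1, so the number of units is φ(2373). φ is multiplicative, with φ(p^e) = p^e − p^(e−1). Factorise 2373 = 3 · 7 · 113. Then
  φ(2373) = (3 − 1) · (7 − 1) · (113 − 1) = 2 · 6 · 112 = 1344.

Final answer: Z/2373Z has φ(2373) = 1344 units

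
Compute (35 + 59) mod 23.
Reduce the summands first: 35 ≡ 12, 59 ≡ 13 (mod 23), so 35 + 59 ≡ 12 + 13 (mod 23). 12 + 13 = 25; 25 = 1·23 + 2, so (35 + 59) mod 23 = 2.

Final answer: 2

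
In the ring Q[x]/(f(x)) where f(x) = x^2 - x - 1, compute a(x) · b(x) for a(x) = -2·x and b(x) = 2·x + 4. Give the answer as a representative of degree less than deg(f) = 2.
a · b ≡ -12·x - 4 (mod f(x))

First multiply in Q[x] without reducing: a · b = -4·x^2 - 8·x. Now divide by f(x) = x^2 - x - 1, eliminating the leading term at each step:
  leading term -4·x^2: subtract (-4)·f(x) = -4·x^2 + 4·x + 4, leaving -12·x - 4
The degree is now < 2, so this is the remainder. Hence a · b ≡ -12·x - 4 in Q[x]/(f).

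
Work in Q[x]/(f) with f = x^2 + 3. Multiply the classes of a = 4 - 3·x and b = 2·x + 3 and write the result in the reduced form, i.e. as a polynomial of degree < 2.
First multiply in Q[x] without reducing: a · b = -6·x^2 - x + 12. Now divide by f(x) = x^2 + 3, eliminating the leading term at each step:
  leading term -6·x^2: subtract (-6)·f(x) = -6·x^2 - 18, leaving 30 - x
The degree is now < 2, so this is the remainder. Hence a · b ≡ 30 - x in Q[x]/(f).

Final answer: a · b ≡ 30 - x (mod f(x))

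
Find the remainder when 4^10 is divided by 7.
Use repeated squaring. Binary(10) = 1010. Walk through the bits of the exponent 10 left-to-right: at each bit after the leading one, square the running value, then multiply by 4 if the bit is 1 (always reducing mod 7):
  bit 1 = 1 (leading): start with 4.
  bit 2 = 0: square 4^2 = 16 ≡ 2 (mod 7).
  bit 3 = 1: square 2^2 = 4; bit is 1, so multiply 4·4 = 16 ≡ 2 (mod 7).
  bit 4 = 0: square 2^2 = 4 (mod 7).
Final value: 4^10 ≡ 4 (mod 7).

Final answer: 4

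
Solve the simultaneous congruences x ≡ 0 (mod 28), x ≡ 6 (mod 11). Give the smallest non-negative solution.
x ≡ 28 (mod 308); the representative in [0, 308) is 28

The moduli 28, 11 are pairwise coprime, so by the CRT there is a unique solution mod 28·11 = 308.
Solve by successive substitution. Start with x ≡ 0 (mod 28).
  Combine with x ≡ 6 (mod 11): write x = 28·t and require 28·t ≡ 6 (mod 11). Since 28^(−1) ≡ 2 (mod 11) (28 ≡ 6 (mod 11)), t ≡ 2·6 ≡ 1 (mod 11). So x ≡ 28·1 = 28 (mod 308).
Unique solution in [0, 308): x = 28.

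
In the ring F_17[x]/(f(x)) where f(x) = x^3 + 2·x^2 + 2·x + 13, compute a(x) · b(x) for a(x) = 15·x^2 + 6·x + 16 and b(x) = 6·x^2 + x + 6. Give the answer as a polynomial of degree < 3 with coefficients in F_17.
a · b ≡ 15·x^2 + 7·x + 5 (mod f(x))

Multiply as integer polynomials: a · b = 90·x^4 + 51·x^3 + 192·x^2 + 52·x + 96. Reducing coefficients mod 17: a · b ≡ 5·x^4 + 5·x^2 + x + 11. Now divide by f(x) = x^3 + 2·x^2 + 2·x + 13 in F_17[x], eliminating the leading term at each step:
  leading term 5·x^4: subtract (5·x)·f(x) = 5·x^4 + 10·x^3 + 10·x^2 + 14·x, leaving 7·x^3 + 12·x^2 + 4·x + 11 (coefficients mod 17)
  leading term 7·x^3: subtract (7)·f(x) = 7·x^3 + 14·x^2 + 14·x + 6, leaving 15·x^2 + 7·x + 5 (coefficients mod 17)
The degree is now < 3, so this is the remainder. Hence a · b ≡ 15·x^2 + 7·x + 5 in F_17[x]/(f).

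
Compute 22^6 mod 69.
1

Use repeated squaring. Binary(6) = 110. Walk through the bits of the exponent 6 left-to-right: at each bit after the leading one, square the running value, then multiply by 22 if the bit is 1 (always reducing mod 69):
  bit 1 = 1 (leading): start with 22.
  bit 2 = 1: square 22^2 = 484 ≡ 1; bit is 1, so multiply 1·22 = 22 (mod 69).
  bit 3 = 0: square 22^2 = 484 ≡ 1 (mod 69).
Final value: 22^6 ≡ 1 (mod 69).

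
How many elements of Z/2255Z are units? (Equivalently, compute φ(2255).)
Z/2255Z has φ(2255) = 1600 units

An element a ∈ Z/2255Z is a unit iff gcd(a, 2255) = 1, so the number of units is φ(2255). φ is multiplicative, with φ(p^e) = p^e − p^(e−1). Factorise 2255 = 5 · 11 · 41. Then
  φ(2255) = (5 − 1) · (11 − 1) · (41 − 1) = 4 · 10 · 40 = 1600.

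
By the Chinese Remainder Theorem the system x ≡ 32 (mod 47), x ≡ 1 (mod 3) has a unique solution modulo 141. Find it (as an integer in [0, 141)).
The moduli 47, 3 are pairwise coprime, so by the CRT there is a unique solution mod 47·3 = 141.
Solve by successive substitution. Start with x ≡ 32 (mod 47).
  Combine with x ≡ 1 (mod 3): write x = 32 + 47·t and require 32 + 47·t ≡ 1 (mod 3), i.e. 47·t ≡ 1 − 32 ≡ 2 (mod 3). Since 47^(−1) ≡ 2 (mod 3) (47 ≡ 2 (mod 3)), t ≡ 2·2 ≡ 1 (mod 3). So x ≡ 32 + 47·1 = 79 (mod 141).
Unique solution in [0, 141): x = 79.

Final answer: x ≡ 79 (mod 141); the representative in [0, 141) is 79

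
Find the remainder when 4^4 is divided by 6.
Use repeated squaring. Binary(4) = 100. Walk through the bits of the exponent 4 left-to-right: at each bit after the leading one, square the running value, then multiply by 4 if the bit is 1 (always reducing mod 6):
  bit 1 = 1 (leading): start with 4.
  bit 2 = 0: square 4^2 = 16 ≡ 4 (mod 6).
  bit 3 = 0: square 4^2 = 16 ≡ 4 (mod 6).
Final value: 4^4 ≡ 4 (mod 6).

Final answer: 4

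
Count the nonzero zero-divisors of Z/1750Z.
In Z/1750Z each nonzero element is either a unit (gcd with 1750 is 1) or a zero-divisor (gcd > 1). The number of units is φ(1750): factorise 1750 = 2 · 5^3 · 7, so φ(1750) = (2 − 1) · (5^3 − 5^2) · (7 − 1) = 1 · 100 · 6 = 600. The nonzero elements number 1750 − 1 = 1749. Hence the nonzero zero-divisors number 1749 − 600 = 1149.

Final answer: Z/1750Z has 1149 nonzero zero-divisors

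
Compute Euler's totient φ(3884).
φ is multiplicative, with φ(p^e) = p^e − p^(e−1). Factorise 3884 = 2^2 · 971. Then
  φ(3884) = (2^2 − 2^1) · (971 − 1) = 2 · 970 = 1940.

Final answer: φ(3884) = 1940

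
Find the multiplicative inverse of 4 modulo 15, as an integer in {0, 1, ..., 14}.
Apply the extended Euclidean algorithm to (15, 4), tracking rows (r, s, t) with s·15 + t·4 = r. Each division r_prev = q·r_cur + r_new produces the new row as (previous row) − q·(current row):
  row A: (15, 1, 0)   [1·15 + 0·4 = 15]
  row B: (4, 0, 1)   [0·15 + 1·4 = 4]
  15 = 3·4 + 3   → row C = row A − 3·row B = (3, 1, −3)   [check: 1·15 − 3·4 = 3]
  4 = 1·3 + 1   → row D = row B − 1·row C = (1, −1, 4)   [check: −1·15 + 4·4 = 1]
  3 = 3·1 + 0   → remainder 0, stop. gcd = 1 (last nonzero row D).
The gcd is 1, so 4 is invertible mod 15. The last nonzero row gives −1·15 + 4·4 = 1, so t = 4. So 4^(−1) ≡ 4 (mod 15). Verify: 4 · 4 = 16 ≡ 1 (mod 15). ✓

Final answer: 4^(−1) ≡ 4 (mod 15)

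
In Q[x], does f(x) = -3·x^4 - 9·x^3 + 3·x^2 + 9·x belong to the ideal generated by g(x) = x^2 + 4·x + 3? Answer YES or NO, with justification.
YES

In Q[x] the ideal (g) consists of all multiples of g, so f ∈ (g) iff g | f, i.e. iff the remainder of f on division by g is 0. Divide f by g (g is monic, so eliminate the leading term of the running remainder at each step):
  leading term -3·x^4: subtract (-3·x^2)·g(x) = -3·x^4 - 12·x^3 - 9·x^2, leaving 3·x^3 + 12·x^2 + 9·x
  leading term 3·x^3: subtract (3·x)·g(x) = 3·x^3 + 12·x^2 + 9·x, leaving 0
The remainder is 0, so f(x) = g(x) · h(x) with h(x) = -3·x^2 + 3·x. Hence g | f, i.e. f ∈ (g).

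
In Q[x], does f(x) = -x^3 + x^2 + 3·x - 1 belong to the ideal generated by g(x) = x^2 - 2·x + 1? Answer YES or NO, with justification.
NO

In Q[x] the ideal (g) consists of all multiples of g, so f ∈ (g) iff g | f, i.e. iff the remainder of f on division by g is 0. Divide f by g (g is monic, so eliminate the leading term of the running remainder at each step):
  leading term -x^3: subtract (-x)·g(x) = -x^3 + 2·x^2 - x, leaving -x^2 + 4·x - 1
  leading term -x^2: subtract (-1)·g(x) = -x^2 + 2·x - 1, leaving 2·x
The remainder r(x) = 2·x ≠ 0 (and deg r < deg g), so g ∤ f, i.e. f ∉ (g).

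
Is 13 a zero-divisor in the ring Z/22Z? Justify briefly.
gcd(13, 22) = 1, so 13 is a unit in Z/22Z (it has a multiplicative inverse). A unit cannot be a zero-divisor: if 13·b ≡ 0 then multiplying both sides by 13^(−1) gives b ≡ 0. So 13 is not a zero-divisor.

Final answer: NO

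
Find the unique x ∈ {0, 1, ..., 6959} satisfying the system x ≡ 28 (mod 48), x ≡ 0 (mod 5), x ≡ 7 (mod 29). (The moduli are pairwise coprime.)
x ≡ 1660 (mod 6960); the representative in [0, 6960) is 1660

The moduli 48, 5, 29 are pairwise coprime, so by the CRT there is a unique solution mod 48·5·29 = 6960.
Solve by successive substitution. Start with x ≡ 28 (mod 48).
  Combine with x ≡ 0 (mod 5): write x = 28 + 48·t and require 28 + 48·t ≡ 0 (mod 5), i.e. 48·t ≡ 0 − 28 ≡ 2 (mod 5). Since 48^(−1) ≡ 2 (mod 5) (48 ≡ 3 (mod 5)), t ≡ 2·2 ≡ 4 (mod 5). So x ≡ 28 + 48·4 = 220 (mod 240).
  Combine with x ≡ 7 (mod 29): write x = 220 + 240·t and require 220 + 240·t ≡ 7 (mod 29), i.e. 240·t ≡ 7 − 220 ≡ 19 (mod 29). Since 240^(−1) ≡ 11 (mod 29) (240 ≡ 8 (mod 29)), t ≡ 11·19 ≡ 6 (mod 29). So x ≡ 220 + 240·6 = 1660 (mod 6960).
Unique solution in [0, 6960): x = 1660.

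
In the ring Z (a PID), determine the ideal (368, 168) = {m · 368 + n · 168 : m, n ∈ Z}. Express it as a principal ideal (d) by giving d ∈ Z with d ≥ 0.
In the PID Z, (a, b) is generated by gcd(a, b). Compute gcd(368, 168) with the extended Euclidean algorithm, tracking rows (r, s, t) with s·368 + t·168 = r:
  row A: (368, 1, 0)   [1·368 + 0·168 = 368]
  row B: (168, 0, 1)   [0·368 + 1·168 = 168]
  368 = 2·168 + 32   → row C = row A − 2·row B = (32, 1, −2)   [check: 1·368 − 2·168 = 32]
  168 = 5·32 + 8   → row D = row B − 5·row C = (8, −5, 11)   [check: −5·368 + 11·168 = 8]
  32 = 4·8 + 0   → remainder 0, stop. gcd = 8 (last nonzero row D).
So gcd(368, 168) = 8, with Bézout identity −5·368 + 11·168 = 8. Containment (⊇): the Bézout identity exhibits 8 as an element of (368, 168), giving (8) ⊆ (368, 168). Containment (⊆): since 8 | 368 and 8 | 168 (368 = 8·46, 168 = 8·21), every Z-linear combination of 368 and 168 is divisible by 8, so (368, 168) ⊆ (8). Therefore (368, 168) = (8), d = 8.

Final answer: (368, 168) = (8); d = 8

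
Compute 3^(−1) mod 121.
3^(−1) ≡ 81 (mod 121)

Apply the extended Euclidean algorithm to (121, 3), tracking rows (r, s, t) with s·121 + t·3 = r. Each division r_prev = q·r_cur + r_new produces the new row as (previous row) − q·(current row):
  row A: (121, 1, 0)   [1·121 + 0·3 = 121]
  row B: (3, 0, 1)   [0·121 + 1·3 = 3]
  121 = 40·3 + 1   → row C = row A − 40·row B = (1, 1, −40)   [check: 1·121 − 40·3 = 1]
  3 = 3·1 + 0   → remainder 0, stop. gcd = 1 (last nonzero row C).
The gcd is 1, so 3 is invertible mod 121. The last nonzero row gives 1·121 − 40·3 = 1, so t = −40. So 3^(−1) ≡ −40 ≡ 81 (mod 121). Verify: 3 · 81 = 243 ≡ 1 (mod 121). ✓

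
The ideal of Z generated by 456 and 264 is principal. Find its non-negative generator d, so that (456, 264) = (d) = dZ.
(456, 264) = (24); d = 24

In the PID Z, (a, b) is generated by gcd(a, b). Compute gcd(456, 264) with the extended Euclidean algorithm, tracking rows (r, s, t) with s·456 + t·264 = r:
  row A: (456, 1, 0)   [1·456 + 0·264 = 456]
  row B: (264, 0, 1)   [0·456 + 1·264 = 264]
  456 = 1·264 + 192   → row C = row A − 1·row B = (192, 1, −1)   [check: 1·456 − 1·264 = 192]
  264 = 1·192 + 72   → row D = row B − 1·row C = (72, −1, 2)   [check: −1·456 + 2·264 = 72]
  192 = 2·72 + 48   → row E = row C − 2·row D = (48, 3, −5)   [check: 3·456 − 5·264 = 48]
  72 = 1·48 + 24   → row F = row D − 1·row E = (24, −4, 7)   [check: −4·456 + 7·264 = 24]
  48 = 2·24 + 0   → remainder 0, stop. gcd = 24 (last nonzero row F).
So gcd(456, 264) = 24, with Bézout identity −4·456 + 7·264 = 24. Containment (⊇): the Bézout identity exhibits 24 as an element of (456, 264), giving (24) ⊆ (456, 264). Containment (⊆): since 24 | 456 and 24 | 264 (456 = 24·19, 264 = 24·11), every Z-linear combination of 456 and 264 is divisible by 24, so (456, 264) ⊆ (24). Therefore (456, 264) = (24), d = 24.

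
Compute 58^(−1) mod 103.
58^(−1) ≡ 16 (mod 103)

Apply the extended Euclidean algorithm to (103, 58), tracking rows (r, s, t) with s·103 + t·58 = r. Each division r_prev = q·r_cur + r_new produces the new row as (previous row) − q·(current row):
  row A: (103, 1, 0)   [1·103 + 0·58 = 103]
  row B: (58, 0, 1)   [0·103 + 1·58 = 58]
  103 = 1·58 + 45   → row C = row A − 1·row B = (45, 1, −1)   [check: 1·103 − 1·58 = 45]
  58 = 1·45 + 13   → row D = row B − 1·row C = (13, −1, 2)   [check: −1·103 + 2·58 = 13]
  45 = 3·13 + 6   → row E = row C − 3·row D = (6, 4, −7)   [check: 4·103 − 7·58 = 6]
  13 = 2·6 + 1   → row F = row D − 2·row E = (1, −9, 16)   [check: −9·103 + 16·58 = 1]
  6 = 6·1 + 0   → remainder 0, stop. gcd = 1 (last nonzero row F).
The gcd is 1, so 58 is invertible mod 103. The last nonzero row gives −9·103 + 16·58 = 1, so t = 16. So 58^(−1) ≡ 16 (mod 103). Verify: 58 · 16 = 928 ≡ 1 (mod 103). ✓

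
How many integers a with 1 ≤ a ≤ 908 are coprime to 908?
452

The number of a ∈ {1, ..., 908} with gcd(a, 908) = 1 is by definition Euler's totient φ(908). φ is multiplicative, with φ(p^e) = p^e − p^(e−1). Factorise 908 = 2^2 · 227. Then
  φ(908) = (2^2 − 2^1) · (227 − 1) = 2 · 226 = 452.
So there are 452 such integers.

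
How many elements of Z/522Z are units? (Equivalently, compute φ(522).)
An element a ∈ Z/522Z is a unit iff gcd(a, 522) = 1, so the number of units is φ(522). φ is multiplicative, with φ(p^e) = p^e − p^(e−1). Factorise 522 = 2 · 3^2 · 29. Then
  φ(522) = (2 − 1) · (3^2 − 3^1) · (29 − 1) = 1 · 6 · 28 = 168.

Final answer: Z/522Z has φ(522) = 168 units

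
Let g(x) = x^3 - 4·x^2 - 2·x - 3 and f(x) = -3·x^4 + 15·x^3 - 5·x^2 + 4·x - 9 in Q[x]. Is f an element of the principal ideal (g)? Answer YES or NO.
NO

In Q[x] the ideal (g) consists of all multiples of g, so f ∈ (g) iff g | f, i.e. iff the remainder of f on division by g is 0. Divide f by g (g is monic, so eliminate the leading term of the running remainder at each step):
  leading term -3·x^4: subtract (-3·x)·g(x) = -3·x^4 + 12·x^3 + 6·x^2 + 9·x, leaving 3·x^3 - 11·x^2 - 5·x - 9
  leading term 3·x^3: subtract (3)·g(x) = 3·x^3 - 12·x^2 - 6·x - 9, leaving x^2 + x
The remainder r(x) = x^2 + x ≠ 0 (and deg r < deg g), so g ∤ f, i.e. f ∉ (g).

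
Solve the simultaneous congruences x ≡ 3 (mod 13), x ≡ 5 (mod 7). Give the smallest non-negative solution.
The moduli 13, 7 are pairwise coprime, so by the CRT there is a unique solution mod 13·7 = 91.
Solve by successive substitution. Start with x ≡ 3 (mod 13).
  Combine with x ≡ 5 (mod 7): write x = 3 + 13·t and require 3 + 13·t ≡ 5 (mod 7), i.e. 13·t ≡ 5 − 3 ≡ 2 (mod 7). Since 13^(−1) ≡ 6 (mod 7) (13 ≡ 6 (mod 7)), t ≡ 6·2 ≡ 5 (mod 7). So x ≡ 3 + 13·5 = 68 (mod 91).
Unique solution in [0, 91): x = 68.

Final answer: x ≡ 68 (mod 91); the representative in [0, 91) is 68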